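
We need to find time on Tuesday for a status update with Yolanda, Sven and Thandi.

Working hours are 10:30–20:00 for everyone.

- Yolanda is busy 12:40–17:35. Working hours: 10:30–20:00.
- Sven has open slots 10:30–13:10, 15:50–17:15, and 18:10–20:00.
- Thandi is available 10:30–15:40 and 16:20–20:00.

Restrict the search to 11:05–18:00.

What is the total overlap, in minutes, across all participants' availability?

95 minutes

Yolanda free within 10:30–20:00: 10:30–12:40, 17:35–20:00.
Yolanda ∩ Sven: 10:30–12:40, 18:10–20:00.
Yolanda ∩ Sven ∩ Thandi: 10:30–12:40, 18:10–20:00.
Restricted to 11:05–18:00: 11:05–12:40.
Total common minutes: 95.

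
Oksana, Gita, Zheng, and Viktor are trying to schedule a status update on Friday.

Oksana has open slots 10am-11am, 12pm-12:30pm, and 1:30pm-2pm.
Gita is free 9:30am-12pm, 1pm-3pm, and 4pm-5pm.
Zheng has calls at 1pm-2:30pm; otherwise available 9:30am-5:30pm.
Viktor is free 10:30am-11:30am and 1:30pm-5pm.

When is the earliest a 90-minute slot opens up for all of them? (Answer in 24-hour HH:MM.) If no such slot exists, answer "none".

Zheng free within 09:30–17:30: 09:30–13:00, 14:30–17:30.
Oksana ∩ Gita: 10:00–11:00, 13:30–14:00.
Oksana ∩ Gita ∩ Zheng: 10:00–11:00.
Oksana ∩ Gita ∩ Zheng ∩ Viktor: 10:30–11:00.
Windows ≥ 90 min: (none).

none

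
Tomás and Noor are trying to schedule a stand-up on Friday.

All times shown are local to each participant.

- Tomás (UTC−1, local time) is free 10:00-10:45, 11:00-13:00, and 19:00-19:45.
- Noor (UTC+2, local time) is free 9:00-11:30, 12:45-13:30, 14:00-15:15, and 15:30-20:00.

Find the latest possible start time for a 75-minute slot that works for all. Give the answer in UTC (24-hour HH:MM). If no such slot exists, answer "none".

12:00

Tomás → UTC: 11:00–11:45, 12:00–14:00, 20:00–20:45.
Noor → UTC: 07:00–09:30, 10:45–11:30, 12:00–13:15, 13:30–18:00.
Tomás ∩ Noor: 11:00–11:30, 12:00–13:15, 13:30–14:00.
Windows ≥ 75 min: 12:00–13:15.
Latest start in the last window 12:00–13:15 is 13:15 − 75 min = 12:00.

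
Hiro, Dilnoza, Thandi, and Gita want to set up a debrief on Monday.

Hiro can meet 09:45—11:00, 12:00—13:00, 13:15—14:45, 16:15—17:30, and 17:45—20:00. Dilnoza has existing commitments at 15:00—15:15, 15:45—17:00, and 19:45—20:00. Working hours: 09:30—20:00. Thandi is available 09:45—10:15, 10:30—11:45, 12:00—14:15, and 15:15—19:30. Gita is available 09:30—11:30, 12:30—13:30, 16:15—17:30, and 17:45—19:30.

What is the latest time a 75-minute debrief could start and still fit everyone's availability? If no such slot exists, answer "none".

18:15

Dilnoza free within 09:30–20:00: 09:30–15:00, 15:15–15:45, 17:00–19:45.
Hiro ∩ Dilnoza: 09:45–11:00, 12:00–13:00, 13:15–14:45, 17:00–17:30, 17:45–19:45.
Hiro ∩ Dilnoza ∩ Thandi: 09:45–10:15, 10:30–11:00, 12:00–13:00, 13:15–14:15, 17:00–17:30, 17:45–19:30.
Hiro ∩ Dilnoza ∩ Thandi ∩ Gita: 09:45–10:15, 10:30–11:00, 12:30–13:00, 13:15–13:30, 17:00–17:30, 17:45–19:30.
Windows ≥ 75 min: 17:45–19:30.
Latest start in the last window 17:45–19:30 is 19:30 − 75 min = 18:15.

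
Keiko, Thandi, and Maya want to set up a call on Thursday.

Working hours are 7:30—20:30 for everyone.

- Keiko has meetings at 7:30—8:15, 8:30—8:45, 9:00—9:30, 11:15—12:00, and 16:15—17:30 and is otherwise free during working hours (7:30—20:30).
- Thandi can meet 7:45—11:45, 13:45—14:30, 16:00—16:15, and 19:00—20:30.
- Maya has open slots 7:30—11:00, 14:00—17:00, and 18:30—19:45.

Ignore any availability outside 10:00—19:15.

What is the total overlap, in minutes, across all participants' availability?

Keiko free within 07:30–20:30: 08:15–08:30, 08:45–09:00, 09:30–11:15, 12:00–16:15, 17:30–20:30.
Keiko ∩ Thandi: 08:15–08:30, 08:45–09:00, 09:30–11:15, 13:45–14:30, 16:00–16:15, 19:00–20:30.
Keiko ∩ Thandi ∩ Maya: 08:15–08:30, 08:45–09:00, 09:30–11:00, 14:00–14:30, 16:00–16:15, 19:00–19:45.
Restricted to 10:00–19:15: 10:00–11:00, 14:00–14:30, 16:00–16:15, 19:00–19:15.
Total common minutes: 60 + 30 + 15 + 15 = 120.

120 minutes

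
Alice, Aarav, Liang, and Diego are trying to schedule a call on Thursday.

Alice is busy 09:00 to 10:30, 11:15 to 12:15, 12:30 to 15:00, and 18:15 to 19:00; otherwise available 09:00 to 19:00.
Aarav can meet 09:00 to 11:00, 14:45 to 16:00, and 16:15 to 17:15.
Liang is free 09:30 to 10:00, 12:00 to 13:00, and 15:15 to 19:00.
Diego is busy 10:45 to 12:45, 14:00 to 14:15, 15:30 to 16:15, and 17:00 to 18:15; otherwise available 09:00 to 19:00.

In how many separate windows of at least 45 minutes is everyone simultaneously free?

Alice free within 09:00–19:00: 10:30–11:15, 12:15–12:30, 15:00–18:15.
Diego free within 09:00–19:00: 09:00–10:45, 12:45–14:00, 14:15–15:30, 16:15–17:00, 18:15–19:00.
Alice ∩ Aarav: 10:30–11:00, 15:00–16:00, 16:15–17:15.
Alice ∩ Aarav ∩ Liang: 15:15–16:00, 16:15–17:15.
Alice ∩ Aarav ∩ Liang ∩ Diego: 15:15–15:30, 16:15–17:00.
Windows ≥ 45 min: 16:15–17:00.
That's 1 window.

1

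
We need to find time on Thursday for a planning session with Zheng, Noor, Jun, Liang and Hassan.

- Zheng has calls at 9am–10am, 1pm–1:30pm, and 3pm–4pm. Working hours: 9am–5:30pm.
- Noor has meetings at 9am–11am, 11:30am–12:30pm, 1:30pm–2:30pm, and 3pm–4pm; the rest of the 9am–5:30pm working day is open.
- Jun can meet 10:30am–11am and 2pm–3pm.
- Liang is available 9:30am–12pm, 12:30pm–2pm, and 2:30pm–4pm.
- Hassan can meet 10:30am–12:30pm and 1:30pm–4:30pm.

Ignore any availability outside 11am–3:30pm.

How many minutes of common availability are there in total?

30 minutes

Zheng free within 09:00–17:30: 10:00–13:00, 13:30–15:00, 16:00–17:30.
Noor free within 09:00–17:30: 11:00–11:30, 12:30–13:30, 14:30–15:00, 16:00–17:30.
Zheng ∩ Noor: 11:00–11:30, 12:30–13:00, 14:30–15:00, 16:00–17:30.
Zheng ∩ Noor ∩ Jun: 14:30–15:00.
Zheng ∩ Noor ∩ Jun ∩ Liang: 14:30–15:00.
Zheng ∩ Noor ∩ Jun ∩ Liang ∩ Hassan: 14:30–15:00.
Restricted to 11:00–15:30: 14:30–15:00.
Total common minutes: 30.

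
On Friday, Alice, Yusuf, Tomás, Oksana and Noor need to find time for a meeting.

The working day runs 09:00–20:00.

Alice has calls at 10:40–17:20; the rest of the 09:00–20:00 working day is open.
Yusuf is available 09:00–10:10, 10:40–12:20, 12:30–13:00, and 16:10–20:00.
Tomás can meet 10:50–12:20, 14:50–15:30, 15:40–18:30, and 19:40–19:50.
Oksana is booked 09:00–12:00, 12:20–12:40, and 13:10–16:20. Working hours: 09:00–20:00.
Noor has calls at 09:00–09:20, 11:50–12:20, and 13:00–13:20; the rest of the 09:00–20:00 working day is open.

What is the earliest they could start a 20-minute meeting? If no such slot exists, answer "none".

Alice free within 09:00–20:00: 09:00–10:40, 17:20–20:00.
Oksana free within 09:00–20:00: 12:00–12:20, 12:40–13:10, 16:20–20:00.
Noor free within 09:00–20:00: 09:20–11:50, 12:20–13:00, 13:20–20:00.
Alice ∩ Yusuf: 09:00–10:10, 17:20–20:00.
Alice ∩ Yusuf ∩ Tomás: 17:20–18:30, 19:40–19:50.
Alice ∩ Yusuf ∩ Tomás ∩ Oksana: 17:20–18:30, 19:40–19:50.
Alice ∩ Yusuf ∩ Tomás ∩ Oksana ∩ Noor: 17:20–18:30, 19:40–19:50.
Windows ≥ 20 min: 17:20–18:30.
Earliest such window starts at 17:20.

17:20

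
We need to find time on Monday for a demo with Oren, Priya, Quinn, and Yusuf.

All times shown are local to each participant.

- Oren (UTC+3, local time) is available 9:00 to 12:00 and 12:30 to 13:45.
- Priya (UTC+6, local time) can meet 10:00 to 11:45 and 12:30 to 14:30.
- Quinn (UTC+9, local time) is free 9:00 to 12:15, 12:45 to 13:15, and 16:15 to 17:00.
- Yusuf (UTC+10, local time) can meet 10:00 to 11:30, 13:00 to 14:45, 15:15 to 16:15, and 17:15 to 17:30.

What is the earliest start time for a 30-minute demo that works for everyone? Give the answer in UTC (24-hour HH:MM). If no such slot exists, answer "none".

none

Oren → UTC: 06:00–09:00, 09:30–10:45.
Priya → UTC: 04:00–05:45, 06:30–08:30.
Quinn → UTC: 00:00–03:15, 03:45–04:15, 07:15–08:00.
Yusuf → UTC: 00:00–01:30, 03:00–04:45, 05:15–06:15, 07:15–07:30.
Oren ∩ Priya: 06:30–08:30.
Oren ∩ Priya ∩ Quinn: 07:15–08:00.
Oren ∩ Priya ∩ Quinn ∩ Yusuf: 07:15–07:30.
Windows ≥ 30 min: (none).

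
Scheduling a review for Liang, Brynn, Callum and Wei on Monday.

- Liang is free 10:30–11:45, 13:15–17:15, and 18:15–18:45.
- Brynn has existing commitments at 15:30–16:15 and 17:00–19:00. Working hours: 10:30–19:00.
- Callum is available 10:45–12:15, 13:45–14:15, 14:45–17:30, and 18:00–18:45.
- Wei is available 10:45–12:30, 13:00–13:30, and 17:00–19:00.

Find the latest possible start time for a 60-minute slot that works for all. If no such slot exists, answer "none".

10:45

Brynn free within 10:30–19:00: 10:30–15:30, 16:15–17:00.
Liang ∩ Brynn: 10:30–11:45, 13:15–15:30, 16:15–17:00.
Liang ∩ Brynn ∩ Callum: 10:45–11:45, 13:45–14:15, 14:45–15:30, 16:15–17:00.
Liang ∩ Brynn ∩ Callum ∩ Wei: 10:45–11:45.
Windows ≥ 60 min: 10:45–11:45.
Latest start in the last window 10:45–11:45 is 11:45 − 60 min = 10:45.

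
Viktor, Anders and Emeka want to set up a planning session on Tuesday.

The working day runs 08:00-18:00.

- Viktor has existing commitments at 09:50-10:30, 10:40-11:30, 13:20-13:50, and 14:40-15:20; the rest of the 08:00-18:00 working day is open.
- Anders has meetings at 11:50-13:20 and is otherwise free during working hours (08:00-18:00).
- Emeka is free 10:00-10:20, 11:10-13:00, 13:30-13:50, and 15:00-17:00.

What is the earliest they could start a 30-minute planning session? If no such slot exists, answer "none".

15:20

Viktor free within 08:00–18:00: 08:00–09:50, 10:30–10:40, 11:30–13:20, 13:50–14:40, 15:20–18:00.
Anders free within 08:00–18:00: 08:00–11:50, 13:20–18:00.
Viktor ∩ Anders: 08:00–09:50, 10:30–10:40, 11:30–11:50, 13:50–14:40, 15:20–18:00.
Viktor ∩ Anders ∩ Emeka: 11:30–11:50, 15:20–17:00.
Windows ≥ 30 min: 15:20–17:00.
Earliest such window starts at 15:20.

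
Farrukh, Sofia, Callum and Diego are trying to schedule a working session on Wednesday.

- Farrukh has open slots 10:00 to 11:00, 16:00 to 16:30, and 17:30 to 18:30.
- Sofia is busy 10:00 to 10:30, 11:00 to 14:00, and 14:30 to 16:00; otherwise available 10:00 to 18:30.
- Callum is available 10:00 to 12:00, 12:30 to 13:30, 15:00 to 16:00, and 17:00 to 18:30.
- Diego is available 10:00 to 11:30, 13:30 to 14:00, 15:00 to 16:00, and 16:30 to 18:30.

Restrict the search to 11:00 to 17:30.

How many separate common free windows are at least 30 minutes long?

0

Sofia free within 10:00–18:30: 10:30–11:00, 14:00–14:30, 16:00–18:30.
Farrukh ∩ Sofia: 10:30–11:00, 16:00–16:30, 17:30–18:30.
Farrukh ∩ Sofia ∩ Callum: 10:30–11:00, 17:30–18:30.
Farrukh ∩ Sofia ∩ Callum ∩ Diego: 10:30–11:00, 17:30–18:30.
Restricted to 11:00–17:30: (none).
Windows ≥ 30 min: (none).
That's 0 windows.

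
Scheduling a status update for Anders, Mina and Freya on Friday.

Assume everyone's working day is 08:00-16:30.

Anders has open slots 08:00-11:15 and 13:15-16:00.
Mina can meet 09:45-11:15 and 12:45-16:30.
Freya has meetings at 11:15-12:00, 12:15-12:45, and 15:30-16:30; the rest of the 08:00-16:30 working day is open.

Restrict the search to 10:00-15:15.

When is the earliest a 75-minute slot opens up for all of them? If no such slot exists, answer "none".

Freya free within 08:00–16:30: 08:00–11:15, 12:00–12:15, 12:45–15:30.
Anders ∩ Mina: 09:45–11:15, 13:15–16:00.
Anders ∩ Mina ∩ Freya: 09:45–11:15, 13:15–15:30.
Restricted to 10:00–15:15: 10:00–11:15, 13:15–15:15.
Windows ≥ 75 min: 10:00–11:15, 13:15–15:15.
Earliest such window starts at 10:00.

10:00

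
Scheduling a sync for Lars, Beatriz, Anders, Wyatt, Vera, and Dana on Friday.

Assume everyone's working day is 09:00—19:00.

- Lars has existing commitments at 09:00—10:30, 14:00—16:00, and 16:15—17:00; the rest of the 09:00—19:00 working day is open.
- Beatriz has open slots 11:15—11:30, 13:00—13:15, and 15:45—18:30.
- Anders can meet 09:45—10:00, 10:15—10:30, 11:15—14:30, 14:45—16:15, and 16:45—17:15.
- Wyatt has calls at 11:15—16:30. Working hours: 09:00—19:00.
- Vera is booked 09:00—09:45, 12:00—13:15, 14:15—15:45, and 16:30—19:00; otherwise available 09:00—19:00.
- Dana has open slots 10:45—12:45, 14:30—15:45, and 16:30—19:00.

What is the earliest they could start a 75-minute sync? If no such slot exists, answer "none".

none

Lars free within 09:00–19:00: 10:30–14:00, 16:00–16:15, 17:00–19:00.
Wyatt free within 09:00–19:00: 09:00–11:15, 16:30–19:00.
Vera free within 09:00–19:00: 09:45–12:00, 13:15–14:15, 15:45–16:30.
Lars ∩ Beatriz: 11:15–11:30, 13:00–13:15, 16:00–16:15, 17:00–18:30.
Lars ∩ Beatriz ∩ Anders: 11:15–11:30, 13:00–13:15, 16:00–16:15, 17:00–17:15.
Lars ∩ Beatriz ∩ Anders ∩ Wyatt: 17:00–17:15.
Lars ∩ Beatriz ∩ Anders ∩ Wyatt ∩ Vera: (none).
Lars ∩ Beatriz ∩ Anders ∩ Wyatt ∩ Vera ∩ Dana: (none).
Windows ≥ 75 min: (none).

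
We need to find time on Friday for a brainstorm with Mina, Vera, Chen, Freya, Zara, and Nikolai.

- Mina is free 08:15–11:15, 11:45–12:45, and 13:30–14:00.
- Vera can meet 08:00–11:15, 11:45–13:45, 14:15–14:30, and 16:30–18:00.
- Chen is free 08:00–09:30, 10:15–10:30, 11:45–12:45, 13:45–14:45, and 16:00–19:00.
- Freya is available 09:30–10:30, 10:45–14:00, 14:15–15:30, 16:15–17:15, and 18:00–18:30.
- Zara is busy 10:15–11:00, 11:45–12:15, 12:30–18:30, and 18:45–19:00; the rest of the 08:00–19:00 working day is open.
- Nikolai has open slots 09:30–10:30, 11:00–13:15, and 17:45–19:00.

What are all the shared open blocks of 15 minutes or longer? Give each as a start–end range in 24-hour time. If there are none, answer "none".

Zara free within 08:00–19:00: 08:00–10:15, 11:00–11:45, 12:15–12:30, 18:30–18:45.
Mina ∩ Vera: 08:15–11:15, 11:45–12:45, 13:30–13:45.
Mina ∩ Vera ∩ Chen: 08:15–09:30, 10:15–10:30, 11:45–12:45.
Mina ∩ Vera ∩ Chen ∩ Freya: 10:15–10:30, 11:45–12:45.
Mina ∩ Vera ∩ Chen ∩ Freya ∩ Zara: 12:15–12:30.
Mina ∩ Vera ∩ Chen ∩ Freya ∩ Zara ∩ Nikolai: 12:15–12:30.
Windows ≥ 15 min: 12:15–12:30.

12:15–12:30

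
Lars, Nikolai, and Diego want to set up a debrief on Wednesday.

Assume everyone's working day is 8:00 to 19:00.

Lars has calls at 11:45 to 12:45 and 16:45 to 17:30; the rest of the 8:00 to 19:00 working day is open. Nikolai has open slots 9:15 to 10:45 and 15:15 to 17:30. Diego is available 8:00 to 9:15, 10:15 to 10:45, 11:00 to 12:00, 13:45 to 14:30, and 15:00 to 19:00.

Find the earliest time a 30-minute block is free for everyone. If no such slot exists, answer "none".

Lars free within 08:00–19:00: 08:00–11:45, 12:45–16:45, 17:30–19:00.
Lars ∩ Nikolai: 09:15–10:45, 15:15–16:45.
Lars ∩ Nikolai ∩ Diego: 10:15–10:45, 15:15–16:45.
Windows ≥ 30 min: 10:15–10:45, 15:15–16:45.
Earliest such window starts at 10:15.

10:15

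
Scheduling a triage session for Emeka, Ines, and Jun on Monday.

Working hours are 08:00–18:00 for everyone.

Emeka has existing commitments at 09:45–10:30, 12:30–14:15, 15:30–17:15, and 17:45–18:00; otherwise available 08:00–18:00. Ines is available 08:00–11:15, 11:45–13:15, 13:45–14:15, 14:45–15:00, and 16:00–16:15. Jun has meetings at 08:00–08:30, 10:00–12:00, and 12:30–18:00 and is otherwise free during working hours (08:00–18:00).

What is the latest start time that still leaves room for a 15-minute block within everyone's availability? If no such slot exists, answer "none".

12:15

Emeka free within 08:00–18:00: 08:00–09:45, 10:30–12:30, 14:15–15:30, 17:15–17:45.
Jun free within 08:00–18:00: 08:30–10:00, 12:00–12:30.
Emeka ∩ Ines: 08:00–09:45, 10:30–11:15, 11:45–12:30, 14:45–15:00.
Emeka ∩ Ines ∩ Jun: 08:30–09:45, 12:00–12:30.
Windows ≥ 15 min: 08:30–09:45, 12:00–12:30.
Latest start in the last window 12:00–12:30 is 12:30 − 15 min = 12:15.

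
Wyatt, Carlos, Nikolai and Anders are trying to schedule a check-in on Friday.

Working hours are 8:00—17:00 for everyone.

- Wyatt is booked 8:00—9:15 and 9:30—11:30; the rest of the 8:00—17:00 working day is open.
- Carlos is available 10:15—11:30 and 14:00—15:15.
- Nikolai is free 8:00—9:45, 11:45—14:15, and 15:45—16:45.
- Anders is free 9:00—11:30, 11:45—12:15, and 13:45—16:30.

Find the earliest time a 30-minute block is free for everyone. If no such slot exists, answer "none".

Wyatt free within 08:00–17:00: 09:15–09:30, 11:30–17:00.
Wyatt ∩ Carlos: 14:00–15:15.
Wyatt ∩ Carlos ∩ Nikolai: 14:00–14:15.
Wyatt ∩ Carlos ∩ Nikolai ∩ Anders: 14:00–14:15.
Windows ≥ 30 min: (none).

none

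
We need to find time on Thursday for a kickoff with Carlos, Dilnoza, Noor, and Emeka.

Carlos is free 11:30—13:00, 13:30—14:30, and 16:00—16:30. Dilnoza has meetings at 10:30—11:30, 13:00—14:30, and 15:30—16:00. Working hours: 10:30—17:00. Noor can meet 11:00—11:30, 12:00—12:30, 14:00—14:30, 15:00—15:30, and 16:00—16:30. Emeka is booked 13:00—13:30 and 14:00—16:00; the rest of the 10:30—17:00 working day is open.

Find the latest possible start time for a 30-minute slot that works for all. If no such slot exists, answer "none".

Dilnoza free within 10:30–17:00: 11:30–13:00, 14:30–15:30, 16:00–17:00.
Emeka free within 10:30–17:00: 10:30–13:00, 13:30–14:00, 16:00–17:00.
Carlos ∩ Dilnoza: 11:30–13:00, 16:00–16:30.
Carlos ∩ Dilnoza ∩ Noor: 12:00–12:30, 16:00–16:30.
Carlos ∩ Dilnoza ∩ Noor ∩ Emeka: 12:00–12:30, 16:00–16:30.
Windows ≥ 30 min: 12:00–12:30, 16:00–16:30.
Latest start in the last window 16:00–16:30 is 16:30 − 30 min = 16:00.

16:00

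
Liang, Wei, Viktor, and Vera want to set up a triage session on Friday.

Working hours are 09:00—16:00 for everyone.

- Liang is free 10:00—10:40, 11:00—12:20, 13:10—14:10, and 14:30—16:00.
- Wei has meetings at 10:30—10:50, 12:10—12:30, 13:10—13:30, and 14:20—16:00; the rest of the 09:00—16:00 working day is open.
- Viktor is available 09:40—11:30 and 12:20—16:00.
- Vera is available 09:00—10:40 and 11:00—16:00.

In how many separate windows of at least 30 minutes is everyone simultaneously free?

3

Wei free within 09:00–16:00: 09:00–10:30, 10:50–12:10, 12:30–13:10, 13:30–14:20.
Liang ∩ Wei: 10:00–10:30, 11:00–12:10, 13:30–14:10.
Liang ∩ Wei ∩ Viktor: 10:00–10:30, 11:00–11:30, 13:30–14:10.
Liang ∩ Wei ∩ Viktor ∩ Vera: 10:00–10:30, 11:00–11:30, 13:30–14:10.
Windows ≥ 30 min: 10:00–10:30, 11:00–11:30, 13:30–14:10.
That's 3 windows.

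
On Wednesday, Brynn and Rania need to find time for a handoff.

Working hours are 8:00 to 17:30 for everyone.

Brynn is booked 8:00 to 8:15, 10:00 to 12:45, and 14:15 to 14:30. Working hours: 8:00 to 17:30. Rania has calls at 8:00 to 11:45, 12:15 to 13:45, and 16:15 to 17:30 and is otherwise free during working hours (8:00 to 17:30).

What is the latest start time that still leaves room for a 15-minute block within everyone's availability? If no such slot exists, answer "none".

Brynn free within 08:00–17:30: 08:15–10:00, 12:45–14:15, 14:30–17:30.
Rania free within 08:00–17:30: 11:45–12:15, 13:45–16:15.
Brynn ∩ Rania: 13:45–14:15, 14:30–16:15.
Windows ≥ 15 min: 13:45–14:15, 14:30–16:15.
Latest start in the last window 14:30–16:15 is 16:15 − 15 min = 16:00.

16:00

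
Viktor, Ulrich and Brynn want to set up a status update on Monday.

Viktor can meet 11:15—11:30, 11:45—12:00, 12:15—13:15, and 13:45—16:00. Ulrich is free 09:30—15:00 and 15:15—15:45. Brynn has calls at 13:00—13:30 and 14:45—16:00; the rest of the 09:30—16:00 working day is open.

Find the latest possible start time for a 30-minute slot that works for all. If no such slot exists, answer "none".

14:15

Brynn free within 09:30–16:00: 09:30–13:00, 13:30–14:45.
Viktor ∩ Ulrich: 11:15–11:30, 11:45–12:00, 12:15–13:15, 13:45–15:00, 15:15–15:45.
Viktor ∩ Ulrich ∩ Brynn: 11:15–11:30, 11:45–12:00, 12:15–13:00, 13:45–14:45.
Windows ≥ 30 min: 12:15–13:00, 13:45–14:45.
Latest start in the last window 13:45–14:45 is 14:45 − 30 min = 14:15.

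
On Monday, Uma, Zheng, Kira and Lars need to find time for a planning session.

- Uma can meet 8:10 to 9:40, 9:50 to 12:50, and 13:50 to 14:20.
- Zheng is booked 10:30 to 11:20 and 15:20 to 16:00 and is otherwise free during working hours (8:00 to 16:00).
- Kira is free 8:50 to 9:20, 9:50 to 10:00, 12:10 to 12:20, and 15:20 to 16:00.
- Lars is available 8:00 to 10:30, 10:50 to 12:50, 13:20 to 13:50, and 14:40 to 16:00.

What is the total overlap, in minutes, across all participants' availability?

50 minutes

Zheng free within 08:00–16:00: 08:00–10:30, 11:20–15:20.
Uma ∩ Zheng: 08:10–09:40, 09:50–10:30, 11:20–12:50, 13:50–14:20.
Uma ∩ Zheng ∩ Kira: 08:50–09:20, 09:50–10:00, 12:10–12:20.
Uma ∩ Zheng ∩ Kira ∩ Lars: 08:50–09:20, 09:50–10:00, 12:10–12:20.
Total common minutes: 30 + 10 + 10 = 50.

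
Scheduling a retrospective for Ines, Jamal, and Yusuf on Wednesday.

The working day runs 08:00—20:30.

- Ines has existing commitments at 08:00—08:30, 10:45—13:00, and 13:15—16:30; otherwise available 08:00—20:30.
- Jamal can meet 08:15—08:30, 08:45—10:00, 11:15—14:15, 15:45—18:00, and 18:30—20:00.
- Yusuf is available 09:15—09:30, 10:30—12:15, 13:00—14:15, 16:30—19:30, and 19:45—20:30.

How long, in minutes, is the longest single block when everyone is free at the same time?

Ines free within 08:00–20:30: 08:30–10:45, 13:00–13:15, 16:30–20:30.
Ines ∩ Jamal: 08:45–10:00, 13:00–13:15, 16:30–18:00, 18:30–20:00.
Ines ∩ Jamal ∩ Yusuf: 09:15–09:30, 13:00–13:15, 16:30–18:00, 18:30–19:30, 19:45–20:00.
Common window lengths: 15, 15, 90, 60, 15 min; longest is 90.

90 minutes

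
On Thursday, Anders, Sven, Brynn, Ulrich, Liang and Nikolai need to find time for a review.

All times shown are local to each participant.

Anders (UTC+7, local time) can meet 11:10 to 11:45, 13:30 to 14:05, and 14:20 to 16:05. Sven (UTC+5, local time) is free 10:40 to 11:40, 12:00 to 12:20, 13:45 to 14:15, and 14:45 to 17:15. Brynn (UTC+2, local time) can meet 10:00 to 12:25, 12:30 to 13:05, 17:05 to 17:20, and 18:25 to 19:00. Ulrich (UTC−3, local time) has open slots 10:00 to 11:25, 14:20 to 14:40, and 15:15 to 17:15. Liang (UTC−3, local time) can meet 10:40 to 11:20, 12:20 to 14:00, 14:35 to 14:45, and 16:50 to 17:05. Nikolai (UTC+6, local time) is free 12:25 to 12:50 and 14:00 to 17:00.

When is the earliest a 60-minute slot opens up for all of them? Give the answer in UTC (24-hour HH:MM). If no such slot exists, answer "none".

none

Anders → UTC: 04:10–04:45, 06:30–07:05, 07:20–09:05.
Sven → UTC: 05:40–06:40, 07:00–07:20, 08:45–09:15, 09:45–12:15.
Brynn → UTC: 08:00–10:25, 10:30–11:05, 15:05–15:20, 16:25–17:00.
Ulrich → UTC: 13:00–14:25, 17:20–17:40, 18:15–20:15.
Liang → UTC: 13:40–14:20, 15:20–17:00, 17:35–17:45, 19:50–20:05.
Nikolai → UTC: 06:25–06:50, 08:00–11:00.
Anders ∩ Sven: 06:30–06:40, 07:00–07:05, 08:45–09:05.
Anders ∩ Sven ∩ Brynn: 08:45–09:05.
Anders ∩ Sven ∩ Brynn ∩ Ulrich: (none).
Anders ∩ Sven ∩ Brynn ∩ Ulrich ∩ Liang: (none).
Anders ∩ Sven ∩ Brynn ∩ Ulrich ∩ Liang ∩ Nikolai: (none).
Windows ≥ 60 min: (none).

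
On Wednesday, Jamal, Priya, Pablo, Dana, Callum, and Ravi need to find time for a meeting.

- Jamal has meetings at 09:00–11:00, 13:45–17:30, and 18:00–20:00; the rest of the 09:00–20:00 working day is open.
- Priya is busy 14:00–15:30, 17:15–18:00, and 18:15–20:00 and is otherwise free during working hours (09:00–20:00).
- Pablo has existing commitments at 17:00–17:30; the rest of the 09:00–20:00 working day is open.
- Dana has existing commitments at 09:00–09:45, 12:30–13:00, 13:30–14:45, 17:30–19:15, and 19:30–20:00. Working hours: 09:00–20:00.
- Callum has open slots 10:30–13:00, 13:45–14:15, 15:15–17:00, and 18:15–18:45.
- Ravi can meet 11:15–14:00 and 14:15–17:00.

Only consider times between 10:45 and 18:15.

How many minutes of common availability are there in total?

75 minutes

Jamal free within 09:00–20:00: 11:00–13:45, 17:30–18:00.
Priya free within 09:00–20:00: 09:00–14:00, 15:30–17:15, 18:00–18:15.
Pablo free within 09:00–20:00: 09:00–17:00, 17:30–20:00.
Dana free within 09:00–20:00: 09:45–12:30, 13:00–13:30, 14:45–17:30, 19:15–19:30.
Jamal ∩ Priya: 11:00–13:45.
Jamal ∩ Priya ∩ Pablo: 11:00–13:45.
Jamal ∩ Priya ∩ Pablo ∩ Dana: 11:00–12:30, 13:00–13:30.
Jamal ∩ Priya ∩ Pablo ∩ Dana ∩ Callum: 11:00–12:30.
Jamal ∩ Priya ∩ Pablo ∩ Dana ∩ Callum ∩ Ravi: 11:15–12:30.
Restricted to 10:45–18:15: 11:15–12:30.
Total common minutes: 75.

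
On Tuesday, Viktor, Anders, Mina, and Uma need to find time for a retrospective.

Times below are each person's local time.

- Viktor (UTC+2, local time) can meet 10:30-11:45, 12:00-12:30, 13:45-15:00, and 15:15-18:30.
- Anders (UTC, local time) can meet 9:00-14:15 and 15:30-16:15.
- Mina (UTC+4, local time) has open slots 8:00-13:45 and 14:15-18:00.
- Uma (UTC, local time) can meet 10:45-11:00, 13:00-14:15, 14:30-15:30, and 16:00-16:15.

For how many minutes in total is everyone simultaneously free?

Viktor → UTC: 08:30–09:45, 10:00–10:30, 11:45–13:00, 13:15–16:30.
Anders → UTC: 09:00–14:15, 15:30–16:15.
Mina → UTC: 04:00–09:45, 10:15–14:00.
Uma → UTC: 10:45–11:00, 13:00–14:15, 14:30–15:30, 16:00–16:15.
Viktor ∩ Anders: 09:00–09:45, 10:00–10:30, 11:45–13:00, 13:15–14:15, 15:30–16:15.
Viktor ∩ Anders ∩ Mina: 09:00–09:45, 10:15–10:30, 11:45–13:00, 13:15–14:00.
Viktor ∩ Anders ∩ Mina ∩ Uma: 13:15–14:00.
Total common minutes: 45.

45 minutes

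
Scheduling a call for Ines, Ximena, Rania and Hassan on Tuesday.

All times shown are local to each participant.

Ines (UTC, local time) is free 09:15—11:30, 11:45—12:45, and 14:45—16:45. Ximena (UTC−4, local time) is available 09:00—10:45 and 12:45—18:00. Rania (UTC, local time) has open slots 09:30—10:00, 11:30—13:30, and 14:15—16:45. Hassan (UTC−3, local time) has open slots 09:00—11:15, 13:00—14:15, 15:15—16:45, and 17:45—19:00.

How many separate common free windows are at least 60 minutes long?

Ines → UTC: 09:15–11:30, 11:45–12:45, 14:45–16:45.
Ximena → UTC: 13:00–14:45, 16:45–22:00.
Rania → UTC: 09:30–10:00, 11:30–13:30, 14:15–16:45.
Hassan → UTC: 12:00–14:15, 16:00–17:15, 18:15–19:45, 20:45–22:00.
Ines ∩ Ximena: (none).
Ines ∩ Ximena ∩ Rania: (none).
Ines ∩ Ximena ∩ Rania ∩ Hassan: (none).
Windows ≥ 60 min: (none).
That's 0 windows.

0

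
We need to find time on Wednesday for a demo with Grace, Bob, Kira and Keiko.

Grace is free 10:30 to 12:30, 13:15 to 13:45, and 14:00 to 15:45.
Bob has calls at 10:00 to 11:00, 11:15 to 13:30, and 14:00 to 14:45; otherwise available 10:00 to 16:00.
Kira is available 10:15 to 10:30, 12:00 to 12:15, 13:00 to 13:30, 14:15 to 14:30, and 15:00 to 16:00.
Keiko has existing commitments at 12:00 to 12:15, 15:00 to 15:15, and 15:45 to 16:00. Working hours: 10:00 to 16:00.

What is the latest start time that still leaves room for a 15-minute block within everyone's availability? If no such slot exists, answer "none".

Bob free within 10:00–16:00: 11:00–11:15, 13:30–14:00, 14:45–16:00.
Keiko free within 10:00–16:00: 10:00–12:00, 12:15–15:00, 15:15–15:45.
Grace ∩ Bob: 11:00–11:15, 13:30–13:45, 14:45–15:45.
Grace ∩ Bob ∩ Kira: 15:00–15:45.
Grace ∩ Bob ∩ Kira ∩ Keiko: 15:15–15:45.
Windows ≥ 15 min: 15:15–15:45.
Latest start in the last window 15:15–15:45 is 15:45 − 15 min = 15:30.

15:30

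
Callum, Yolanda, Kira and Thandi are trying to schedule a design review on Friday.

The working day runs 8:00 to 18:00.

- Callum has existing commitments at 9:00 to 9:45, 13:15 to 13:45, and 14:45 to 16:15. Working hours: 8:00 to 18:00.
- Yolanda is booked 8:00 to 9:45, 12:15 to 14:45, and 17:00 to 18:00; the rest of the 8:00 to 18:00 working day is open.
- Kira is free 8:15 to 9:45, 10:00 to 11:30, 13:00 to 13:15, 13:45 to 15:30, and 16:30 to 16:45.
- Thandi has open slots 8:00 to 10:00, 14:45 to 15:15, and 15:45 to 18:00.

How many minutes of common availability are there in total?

15 minutes

Callum free within 08:00–18:00: 08:00–09:00, 09:45–13:15, 13:45–14:45, 16:15–18:00.
Yolanda free within 08:00–18:00: 09:45–12:15, 14:45–17:00.
Callum ∩ Yolanda: 09:45–12:15, 16:15–17:00.
Callum ∩ Yolanda ∩ Kira: 10:00–11:30, 16:30–16:45.
Callum ∩ Yolanda ∩ Kira ∩ Thandi: 16:30–16:45.
Total common minutes: 15.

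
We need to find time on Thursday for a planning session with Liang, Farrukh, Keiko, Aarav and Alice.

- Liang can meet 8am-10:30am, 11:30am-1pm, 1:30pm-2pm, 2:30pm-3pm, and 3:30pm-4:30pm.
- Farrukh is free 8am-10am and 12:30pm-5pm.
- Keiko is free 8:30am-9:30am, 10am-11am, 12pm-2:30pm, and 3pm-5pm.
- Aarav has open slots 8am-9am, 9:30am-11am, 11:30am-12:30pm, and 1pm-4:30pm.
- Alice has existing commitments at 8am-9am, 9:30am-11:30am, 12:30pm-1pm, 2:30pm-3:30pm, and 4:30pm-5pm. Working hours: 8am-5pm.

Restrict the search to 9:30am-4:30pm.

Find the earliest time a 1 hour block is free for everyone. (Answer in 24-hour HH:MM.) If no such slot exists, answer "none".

Alice free within 08:00–17:00: 09:00–09:30, 11:30–12:30, 13:00–14:30, 15:30–16:30.
Liang ∩ Farrukh: 08:00–10:00, 12:30–13:00, 13:30–14:00, 14:30–15:00, 15:30–16:30.
Liang ∩ Farrukh ∩ Keiko: 08:30–09:30, 12:30–13:00, 13:30–14:00, 15:30–16:30.
Liang ∩ Farrukh ∩ Keiko ∩ Aarav: 08:30–09:00, 13:30–14:00, 15:30–16:30.
Liang ∩ Farrukh ∩ Keiko ∩ Aarav ∩ Alice: 13:30–14:00, 15:30–16:30.
Restricted to 09:30–16:30: 13:30–14:00, 15:30–16:30.
Windows ≥ 60 min: 15:30–16:30.
Earliest such window starts at 15:30.

15:30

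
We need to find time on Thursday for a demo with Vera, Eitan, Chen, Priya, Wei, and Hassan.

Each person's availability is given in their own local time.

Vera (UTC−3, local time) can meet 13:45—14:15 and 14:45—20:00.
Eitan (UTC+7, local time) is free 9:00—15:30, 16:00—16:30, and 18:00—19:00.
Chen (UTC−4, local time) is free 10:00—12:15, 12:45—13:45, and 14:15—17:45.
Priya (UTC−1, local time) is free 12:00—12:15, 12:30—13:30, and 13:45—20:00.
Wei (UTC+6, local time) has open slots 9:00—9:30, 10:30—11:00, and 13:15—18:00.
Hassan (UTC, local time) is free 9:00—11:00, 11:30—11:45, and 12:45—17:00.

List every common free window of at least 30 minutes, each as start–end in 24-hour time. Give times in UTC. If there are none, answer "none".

none

Vera → UTC: 16:45–17:15, 17:45–23:00.
Eitan → UTC: 02:00–08:30, 09:00–09:30, 11:00–12:00.
Chen → UTC: 14:00–16:15, 16:45–17:45, 18:15–21:45.
Priya → UTC: 13:00–13:15, 13:30–14:30, 14:45–21:00.
Wei → UTC: 03:00–03:30, 04:30–05:00, 07:15–12:00.
Hassan → UTC: 09:00–11:00, 11:30–11:45, 12:45–17:00.
Vera ∩ Eitan: (none).
Vera ∩ Eitan ∩ Chen: (none).
Vera ∩ Eitan ∩ Chen ∩ Priya: (none).
Vera ∩ Eitan ∩ Chen ∩ Priya ∩ Wei: (none).
Vera ∩ Eitan ∩ Chen ∩ Priya ∩ Wei ∩ Hassan: (none).
Windows ≥ 30 min: (none).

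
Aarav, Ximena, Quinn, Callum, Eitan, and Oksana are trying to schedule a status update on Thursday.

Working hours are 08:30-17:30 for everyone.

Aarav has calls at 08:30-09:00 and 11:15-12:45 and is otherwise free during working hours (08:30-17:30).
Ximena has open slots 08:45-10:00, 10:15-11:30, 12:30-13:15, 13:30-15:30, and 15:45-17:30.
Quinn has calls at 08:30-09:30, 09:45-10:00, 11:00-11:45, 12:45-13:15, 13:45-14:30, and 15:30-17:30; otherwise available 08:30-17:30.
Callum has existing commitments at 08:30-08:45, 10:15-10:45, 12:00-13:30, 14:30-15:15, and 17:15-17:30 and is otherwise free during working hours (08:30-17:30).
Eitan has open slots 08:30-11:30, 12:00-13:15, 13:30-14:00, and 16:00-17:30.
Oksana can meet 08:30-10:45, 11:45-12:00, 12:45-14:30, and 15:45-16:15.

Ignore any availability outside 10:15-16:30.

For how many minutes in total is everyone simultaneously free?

Aarav free within 08:30–17:30: 09:00–11:15, 12:45–17:30.
Quinn free within 08:30–17:30: 09:30–09:45, 10:00–11:00, 11:45–12:45, 13:15–13:45, 14:30–15:30.
Callum free within 08:30–17:30: 08:45–10:15, 10:45–12:00, 13:30–14:30, 15:15–17:15.
Aarav ∩ Ximena: 09:00–10:00, 10:15–11:15, 12:45–13:15, 13:30–15:30, 15:45–17:30.
Aarav ∩ Ximena ∩ Quinn: 09:30–09:45, 10:15–11:00, 13:30–13:45, 14:30–15:30.
Aarav ∩ Ximena ∩ Quinn ∩ Callum: 09:30–09:45, 10:45–11:00, 13:30–13:45, 15:15–15:30.
Aarav ∩ Ximena ∩ Quinn ∩ Callum ∩ Eitan: 09:30–09:45, 10:45–11:00, 13:30–13:45.
Aarav ∩ Ximena ∩ Quinn ∩ Callum ∩ Eitan ∩ Oksana: 09:30–09:45, 13:30–13:45.
Restricted to 10:15–16:30: 13:30–13:45.
Total common minutes: 15.

15 minutes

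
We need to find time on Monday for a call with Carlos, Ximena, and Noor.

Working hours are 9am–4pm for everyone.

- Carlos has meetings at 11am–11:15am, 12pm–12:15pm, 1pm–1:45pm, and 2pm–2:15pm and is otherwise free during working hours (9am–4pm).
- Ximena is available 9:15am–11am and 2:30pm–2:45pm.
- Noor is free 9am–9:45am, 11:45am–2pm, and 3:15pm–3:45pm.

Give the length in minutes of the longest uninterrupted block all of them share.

Carlos free within 09:00–16:00: 09:00–11:00, 11:15–12:00, 12:15–13:00, 13:45–14:00, 14:15–16:00.
Carlos ∩ Ximena: 09:15–11:00, 14:30–14:45.
Carlos ∩ Ximena ∩ Noor: 09:15–09:45.
Single common window of 30 minutes.

30 minutes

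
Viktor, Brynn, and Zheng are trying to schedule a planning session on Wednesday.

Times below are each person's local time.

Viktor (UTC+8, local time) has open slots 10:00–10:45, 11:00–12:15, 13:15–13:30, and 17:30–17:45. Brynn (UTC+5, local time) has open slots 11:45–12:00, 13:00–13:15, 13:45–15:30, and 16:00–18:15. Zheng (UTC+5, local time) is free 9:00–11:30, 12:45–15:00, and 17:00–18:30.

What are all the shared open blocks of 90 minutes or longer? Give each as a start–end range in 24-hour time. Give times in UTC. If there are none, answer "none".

Viktor → UTC: 02:00–02:45, 03:00–04:15, 05:15–05:30, 09:30–09:45.
Brynn → UTC: 06:45–07:00, 08:00–08:15, 08:45–10:30, 11:00–13:15.
Zheng → UTC: 04:00–06:30, 07:45–10:00, 12:00–13:30.
Viktor ∩ Brynn: 09:30–09:45.
Viktor ∩ Brynn ∩ Zheng: 09:30–09:45.
Windows ≥ 90 min: (none).

none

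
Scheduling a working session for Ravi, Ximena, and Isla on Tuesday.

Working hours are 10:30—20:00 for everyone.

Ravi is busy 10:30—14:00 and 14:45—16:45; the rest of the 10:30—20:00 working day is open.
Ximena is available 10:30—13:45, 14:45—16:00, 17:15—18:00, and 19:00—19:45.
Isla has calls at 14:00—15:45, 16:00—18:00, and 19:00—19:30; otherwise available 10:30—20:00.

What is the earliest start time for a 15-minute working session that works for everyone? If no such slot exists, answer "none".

Ravi free within 10:30–20:00: 14:00–14:45, 16:45–20:00.
Isla free within 10:30–20:00: 10:30–14:00, 15:45–16:00, 18:00–19:00, 19:30–20:00.
Ravi ∩ Ximena: 17:15–18:00, 19:00–19:45.
Ravi ∩ Ximena ∩ Isla: 19:30–19:45.
Windows ≥ 15 min: 19:30–19:45.
Earliest such window starts at 19:30.

19:30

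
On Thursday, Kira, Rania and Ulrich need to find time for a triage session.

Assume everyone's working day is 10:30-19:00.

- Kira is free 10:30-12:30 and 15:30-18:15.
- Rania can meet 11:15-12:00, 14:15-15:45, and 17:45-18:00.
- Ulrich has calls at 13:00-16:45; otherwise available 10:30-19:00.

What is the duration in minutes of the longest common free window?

45 minutes

Ulrich free within 10:30–19:00: 10:30–13:00, 16:45–19:00.
Kira ∩ Rania: 11:15–12:00, 15:30–15:45, 17:45–18:00.
Kira ∩ Rania ∩ Ulrich: 11:15–12:00, 17:45–18:00.
Common window lengths: 45, 15 min; longest is 45.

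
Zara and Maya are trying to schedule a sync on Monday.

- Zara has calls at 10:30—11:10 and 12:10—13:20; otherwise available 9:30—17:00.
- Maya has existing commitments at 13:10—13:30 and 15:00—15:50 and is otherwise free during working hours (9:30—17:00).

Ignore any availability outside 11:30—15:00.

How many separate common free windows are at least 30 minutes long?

2

Zara free within 09:30–17:00: 09:30–10:30, 11:10–12:10, 13:20–17:00.
Maya free within 09:30–17:00: 09:30–13:10, 13:30–15:00, 15:50–17:00.
Zara ∩ Maya: 09:30–10:30, 11:10–12:10, 13:30–15:00, 15:50–17:00.
Restricted to 11:30–15:00: 11:30–12:10, 13:30–15:00.
Windows ≥ 30 min: 11:30–12:10, 13:30–15:00.
That's 2 windows.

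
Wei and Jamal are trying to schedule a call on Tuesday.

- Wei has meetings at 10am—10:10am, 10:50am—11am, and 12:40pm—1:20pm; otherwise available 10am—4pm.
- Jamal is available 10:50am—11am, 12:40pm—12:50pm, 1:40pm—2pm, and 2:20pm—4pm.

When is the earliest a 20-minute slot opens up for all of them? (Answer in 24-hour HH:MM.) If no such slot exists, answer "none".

Wei free within 10:00–16:00: 10:10–10:50, 11:00–12:40, 13:20–16:00.
Wei ∩ Jamal: 13:40–14:00, 14:20–16:00.
Windows ≥ 20 min: 13:40–14:00, 14:20–16:00.
Earliest such window starts at 13:40.

13:40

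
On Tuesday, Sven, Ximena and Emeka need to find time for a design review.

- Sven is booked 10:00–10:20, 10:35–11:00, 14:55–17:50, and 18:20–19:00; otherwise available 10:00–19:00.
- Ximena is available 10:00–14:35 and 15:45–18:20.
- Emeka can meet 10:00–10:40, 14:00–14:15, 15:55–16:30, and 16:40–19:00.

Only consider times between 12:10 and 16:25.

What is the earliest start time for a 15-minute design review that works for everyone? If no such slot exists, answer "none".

14:00

Sven free within 10:00–19:00: 10:20–10:35, 11:00–14:55, 17:50–18:20.
Sven ∩ Ximena: 10:20–10:35, 11:00–14:35, 17:50–18:20.
Sven ∩ Ximena ∩ Emeka: 10:20–10:35, 14:00–14:15, 17:50–18:20.
Restricted to 12:10–16:25: 14:00–14:15.
Windows ≥ 15 min: 14:00–14:15.
Earliest such window starts at 14:00.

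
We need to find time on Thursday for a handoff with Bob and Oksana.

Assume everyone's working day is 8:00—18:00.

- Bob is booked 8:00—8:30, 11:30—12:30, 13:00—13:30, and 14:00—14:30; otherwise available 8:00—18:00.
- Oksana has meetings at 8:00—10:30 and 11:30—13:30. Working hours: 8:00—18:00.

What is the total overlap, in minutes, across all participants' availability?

Bob free within 08:00–18:00: 08:30–11:30, 12:30–13:00, 13:30–14:00, 14:30–18:00.
Oksana free within 08:00–18:00: 10:30–11:30, 13:30–18:00.
Bob ∩ Oksana: 10:30–11:30, 13:30–14:00, 14:30–18:00.
Total common minutes: 60 + 30 + 210 = 300.

300 minutes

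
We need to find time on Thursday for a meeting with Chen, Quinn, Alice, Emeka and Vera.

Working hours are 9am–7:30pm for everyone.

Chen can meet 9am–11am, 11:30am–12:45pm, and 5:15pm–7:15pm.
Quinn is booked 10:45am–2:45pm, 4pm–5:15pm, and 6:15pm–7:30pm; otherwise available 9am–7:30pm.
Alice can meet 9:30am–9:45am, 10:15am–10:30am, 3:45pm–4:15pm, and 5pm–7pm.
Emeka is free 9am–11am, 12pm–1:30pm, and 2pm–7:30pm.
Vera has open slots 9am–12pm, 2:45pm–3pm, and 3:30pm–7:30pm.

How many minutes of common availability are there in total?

90 minutes

Quinn free within 09:00–19:30: 09:00–10:45, 14:45–16:00, 17:15–18:15.
Chen ∩ Quinn: 09:00–10:45, 17:15–18:15.
Chen ∩ Quinn ∩ Alice: 09:30–09:45, 10:15–10:30, 17:15–18:15.
Chen ∩ Quinn ∩ Alice ∩ Emeka: 09:30–09:45, 10:15–10:30, 17:15–18:15.
Chen ∩ Quinn ∩ Alice ∩ Emeka ∩ Vera: 09:30–09:45, 10:15–10:30, 17:15–18:15.
Total common minutes: 15 + 15 + 60 = 90.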